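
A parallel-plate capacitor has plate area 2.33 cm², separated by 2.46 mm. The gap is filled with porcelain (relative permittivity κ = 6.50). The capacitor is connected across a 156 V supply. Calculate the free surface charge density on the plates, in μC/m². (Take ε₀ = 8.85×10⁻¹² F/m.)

σ ≈ 3.65 μC/m²

A = 2.33 cm² = 2.33×10⁻⁴ m².
C = κε₀A/d = 6.50 × 8.85×10⁻¹² × 2.33×10⁻⁴ / 2.46×10⁻³ = 5.45×10⁻¹² F.
σ = Q/A = CV/A = 5.45×10⁻¹² × 156 / 2.33×10⁻⁴ = 3.65×10⁻⁶ C/m².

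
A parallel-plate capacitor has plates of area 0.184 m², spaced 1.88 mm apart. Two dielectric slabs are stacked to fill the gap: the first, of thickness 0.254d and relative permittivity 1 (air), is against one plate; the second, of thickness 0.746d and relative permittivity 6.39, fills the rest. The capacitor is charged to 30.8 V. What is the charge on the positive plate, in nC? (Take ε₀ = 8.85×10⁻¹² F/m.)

Q ≈ 72.0 nC

Stacked slabs ⇒ two capacitors in series, each with the full plate area.
C₁ = κ₁ε₀A/d₁ = 1.00 × 8.85×10⁻¹² × 0.184 / 4.78×10⁻⁴ = 3.41×10⁻⁹ F.
C₂ = κ₂ε₀A/d₂ = 6.39 × 8.85×10⁻¹² × 0.184 / 1.40×10⁻³ = 7.42×10⁻⁹ F.
C = (1/C₁ + 1/C₂)⁻¹ = 2.34×10⁻⁹ F.
Q = CV = 2.34×10⁻⁹ × 30.8 = 7.20×10⁻⁸ C.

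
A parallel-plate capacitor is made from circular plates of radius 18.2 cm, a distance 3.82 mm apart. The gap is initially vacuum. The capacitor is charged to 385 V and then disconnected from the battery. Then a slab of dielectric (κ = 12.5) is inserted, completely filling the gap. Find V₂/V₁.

Isolated ⇒ Q is held fixed.
C₂ = 12.5 C₁ and V = Q/C, so V₂/V₁ = C₁/C₂ = 0.0800.

V₂/V₁ ≈ 0.0800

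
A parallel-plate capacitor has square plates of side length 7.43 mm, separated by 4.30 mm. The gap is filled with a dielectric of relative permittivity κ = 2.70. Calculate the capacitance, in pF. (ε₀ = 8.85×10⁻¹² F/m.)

C ≈ 0.307 pF

A = (7.43 mm)² = 5.52×10⁻⁵ m².
C = κε₀A/d = 2.70 × 8.85×10⁻¹² × 5.52×10⁻⁵ / 4.30×10⁻³ = 3.07×10⁻¹³ F.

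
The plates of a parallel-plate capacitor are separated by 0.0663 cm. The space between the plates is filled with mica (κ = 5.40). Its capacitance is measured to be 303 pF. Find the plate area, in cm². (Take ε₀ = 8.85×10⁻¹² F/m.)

A = Cd/(κε₀) = 3.03×10⁻¹⁰ × 6.63×10⁻⁴ / (5.40 × 8.85×10⁻¹²) = 4.20×10⁻³ m².

A ≈ 42.0 cm²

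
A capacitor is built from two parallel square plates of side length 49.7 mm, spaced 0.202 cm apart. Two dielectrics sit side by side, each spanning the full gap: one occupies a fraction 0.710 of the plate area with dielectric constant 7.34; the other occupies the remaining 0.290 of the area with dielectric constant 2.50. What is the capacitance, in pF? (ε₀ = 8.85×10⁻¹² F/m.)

A = (49.7 mm)² = 2.47×10⁻³ m².
Side-by-side slabs ⇒ two capacitors in parallel, each spanning the full gap.
C₁ = κ₁ε₀A₁/d = 7.34 × 8.85×10⁻¹² × 1.75×10⁻³ / 2.02×10⁻³ = 5.64×10⁻¹¹ F.
C₂ = κ₂ε₀A₂/d = 2.50 × 8.85×10⁻¹² × 7.16×10⁻⁴ / 2.02×10⁻³ = 7.85×10⁻¹² F.
C = C₁ + C₂ = 6.42×10⁻¹¹ F.

C ≈ 64.2 pF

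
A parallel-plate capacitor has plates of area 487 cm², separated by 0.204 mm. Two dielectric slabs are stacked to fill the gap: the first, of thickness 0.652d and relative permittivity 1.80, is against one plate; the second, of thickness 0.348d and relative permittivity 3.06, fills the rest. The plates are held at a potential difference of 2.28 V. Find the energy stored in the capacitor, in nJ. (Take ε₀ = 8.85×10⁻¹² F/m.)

11.5 nJ

A = 487 cm² = 4.87×10⁻² m².
Stacked slabs ⇒ two capacitors in series, each with the full plate area.
C₁ = κ₁ε₀A/d₁ = 1.80 × 8.85×10⁻¹² × 4.87×10⁻² / 1.33×10⁻⁴ = 5.83×10⁻⁹ F.
C₂ = κ₂ε₀A/d₂ = 3.06 × 8.85×10⁻¹² × 4.87×10⁻² / 7.10×10⁻⁵ = 1.86×10⁻⁸ F.
C = (1/C₁ + 1/C₂)⁻¹ = 4.44×10⁻⁹ F.
U = ½CV² = ½ × 4.44×10⁻⁹ × (2.28)² = 1.15×10⁻⁸ J.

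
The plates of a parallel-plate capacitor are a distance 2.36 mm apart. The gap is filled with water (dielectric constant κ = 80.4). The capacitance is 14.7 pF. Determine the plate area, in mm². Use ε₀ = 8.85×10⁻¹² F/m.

A = Cd/(κε₀) = 1.47×10⁻¹¹ × 2.36×10⁻³ / (80.4 × 8.85×10⁻¹²) = 4.88×10⁻⁵ m².

48.8 mm²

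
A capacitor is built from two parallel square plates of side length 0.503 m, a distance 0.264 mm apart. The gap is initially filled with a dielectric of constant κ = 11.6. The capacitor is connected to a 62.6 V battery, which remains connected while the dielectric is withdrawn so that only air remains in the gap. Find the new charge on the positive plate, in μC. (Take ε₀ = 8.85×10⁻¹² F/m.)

A = (0.503 m)² = 0.253 m².
Initially C₁ = κε₀A/d = 11.6 × 8.85×10⁻¹² × 0.253 / 2.64×10⁻⁴ = 9.84×10⁻⁸ F.
Q₁ = 6.16×10⁻⁶ C.
Battery connected ⇒ V is held fixed. C₂ = 0.0862 C₁ and Q = CV, so Q₂/Q₁ = C₂/C₁ = 0.0862.
Q₂ = 0.0862 × 6.16×10⁻⁶ = 5.31×10⁻⁷ C.

0.531 μC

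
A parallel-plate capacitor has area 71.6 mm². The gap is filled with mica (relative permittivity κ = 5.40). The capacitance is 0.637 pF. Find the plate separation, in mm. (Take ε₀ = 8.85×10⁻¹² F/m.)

5.37 mm

A = 71.6 mm² = 7.16×10⁻⁵ m².
d = κε₀A/C = 5.40 × 8.85×10⁻¹² × 7.16×10⁻⁵ / 6.37×10⁻¹³ = 5.37×10⁻³ m.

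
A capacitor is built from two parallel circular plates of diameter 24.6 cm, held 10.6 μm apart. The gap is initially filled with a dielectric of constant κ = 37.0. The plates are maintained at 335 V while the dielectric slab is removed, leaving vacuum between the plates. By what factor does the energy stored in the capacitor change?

Battery connected ⇒ V is held fixed.
C₂ = 0.0270 C₁ and U = ½CV², so U₂/U₁ = C₂/C₁ = 0.0270.

U₂/U₁ ≈ 0.0270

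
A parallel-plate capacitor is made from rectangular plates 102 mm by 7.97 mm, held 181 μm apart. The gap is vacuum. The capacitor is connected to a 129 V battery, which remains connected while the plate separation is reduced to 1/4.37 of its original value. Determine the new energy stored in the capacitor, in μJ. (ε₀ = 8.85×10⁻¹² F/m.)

U ≈ 1.45 μJ

A = 102 × 7.97 mm² = 8.13×10⁻⁴ m².
Initially C₁ = ε₀A/d = 8.85×10⁻¹² × 8.13×10⁻⁴ / 1.81×10⁻⁴ = 3.97×10⁻¹¹ F.
U₁ = 3.31×10⁻⁷ J.
Battery connected ⇒ V is held fixed. C₂ = 4.37 C₁ and U = ½CV², so U₂/U₁ = C₂/C₁ = 4.37.
U₂ = 4.37 × 3.31×10⁻⁷ = 1.45×10⁻⁶ J.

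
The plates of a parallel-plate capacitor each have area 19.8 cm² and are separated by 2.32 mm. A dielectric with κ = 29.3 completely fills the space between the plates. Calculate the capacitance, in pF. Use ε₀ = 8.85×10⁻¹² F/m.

A = 19.8 cm² = 1.98×10⁻³ m².
C = κε₀A/d = 29.3 × 8.85×10⁻¹² × 1.98×10⁻³ / 2.32×10⁻³ = 2.21×10⁻¹⁰ F.

C ≈ 221 pF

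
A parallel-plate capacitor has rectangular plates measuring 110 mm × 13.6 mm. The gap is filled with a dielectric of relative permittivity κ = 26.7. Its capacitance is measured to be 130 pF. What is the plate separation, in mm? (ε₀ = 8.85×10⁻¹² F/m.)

A = 110 × 13.6 mm² = 1.50×10⁻³ m².
d = κε₀A/C = 26.7 × 8.85×10⁻¹² × 1.50×10⁻³ / 1.30×10⁻¹⁰ = 2.72×10⁻³ m.

d ≈ 2.72 mm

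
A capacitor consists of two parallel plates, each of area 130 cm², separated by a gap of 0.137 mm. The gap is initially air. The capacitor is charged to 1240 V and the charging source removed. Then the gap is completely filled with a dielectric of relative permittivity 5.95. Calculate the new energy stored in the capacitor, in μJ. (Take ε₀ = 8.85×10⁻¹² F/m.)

109 μJ

A = 130 cm² = 1.30×10⁻² m².
Initially C₁ = ε₀A/d = 8.85×10⁻¹² × 1.30×10⁻² / 1.37×10⁻⁴ = 8.40×10⁻¹⁰ F.
U₁ = 6.46×10⁻⁴ J.
Isolated ⇒ Q is held fixed. C₂ = 5.95 C₁ and U = Q²/(2C), so U₂/U₁ = C₁/C₂ = 0.168.
U₂ = 0.168 × 6.46×10⁻⁴ = 1.09×10⁻⁴ J.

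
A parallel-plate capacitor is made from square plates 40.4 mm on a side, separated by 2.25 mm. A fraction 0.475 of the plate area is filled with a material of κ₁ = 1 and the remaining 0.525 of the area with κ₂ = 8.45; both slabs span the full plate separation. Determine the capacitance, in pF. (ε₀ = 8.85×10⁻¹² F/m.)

31.5 pF

A = (40.4 mm)² = 1.63×10⁻³ m².
Side-by-side slabs ⇒ two capacitors in parallel, each spanning the full gap.
C₁ = κ₁ε₀A₁/d = 1.00 × 8.85×10⁻¹² × 7.75×10⁻⁴ / 2.25×10⁻³ = 3.05×10⁻¹² F.
C₂ = κ₂ε₀A₂/d = 8.45 × 8.85×10⁻¹² × 8.57×10⁻⁴ / 2.25×10⁻³ = 2.85×10⁻¹¹ F.
C = C₁ + C₂ = 3.15×10⁻¹¹ F.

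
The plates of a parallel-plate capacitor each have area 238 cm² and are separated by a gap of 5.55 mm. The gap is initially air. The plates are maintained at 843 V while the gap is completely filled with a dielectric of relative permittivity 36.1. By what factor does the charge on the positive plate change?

Battery connected ⇒ V is held fixed.
C₂ = 36.1 C₁ and Q = CV, so Q₂/Q₁ = C₂/C₁ = 36.1.

36.1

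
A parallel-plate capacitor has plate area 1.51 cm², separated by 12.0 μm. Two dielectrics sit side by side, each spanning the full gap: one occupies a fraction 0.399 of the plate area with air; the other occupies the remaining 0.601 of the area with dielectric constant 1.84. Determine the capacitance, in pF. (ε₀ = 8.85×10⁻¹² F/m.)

A = 1.51 cm² = 1.51×10⁻⁴ m².
Side-by-side slabs ⇒ two capacitors in parallel, each spanning the full gap.
C₁ = κ₁ε₀A₁/d = 1.00 × 8.85×10⁻¹² × 6.02×10⁻⁵ / 1.20×10⁻⁵ = 4.44×10⁻¹¹ F.
C₂ = κ₂ε₀A₂/d = 1.84 × 8.85×10⁻¹² × 9.08×10⁻⁵ / 1.20×10⁻⁵ = 1.23×10⁻¹⁰ F.
C = C₁ + C₂ = 1.68×10⁻¹⁰ F.

C ≈ 168 pF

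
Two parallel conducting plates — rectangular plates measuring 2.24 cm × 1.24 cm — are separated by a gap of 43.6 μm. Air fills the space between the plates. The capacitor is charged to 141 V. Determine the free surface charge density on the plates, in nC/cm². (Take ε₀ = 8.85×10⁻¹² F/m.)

σ ≈ 2.86 nC/cm²

A = 2.24 × 1.24 cm² = 2.78×10⁻⁴ m².
C = ε₀A/d = 8.85×10⁻¹² × 2.78×10⁻⁴ / 4.36×10⁻⁵ = 5.64×10⁻¹¹ F.
σ = Q/A = CV/A = 5.64×10⁻¹¹ × 141 / 2.78×10⁻⁴ = 2.86×10⁻⁵ C/m².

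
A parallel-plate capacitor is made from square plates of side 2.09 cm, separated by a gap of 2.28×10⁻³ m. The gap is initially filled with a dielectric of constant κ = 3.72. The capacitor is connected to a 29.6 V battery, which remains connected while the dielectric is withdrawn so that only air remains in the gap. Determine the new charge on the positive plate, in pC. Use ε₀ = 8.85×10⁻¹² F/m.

Q ≈ 50.2 pC

A = (2.09 cm)² = 4.37×10⁻⁴ m².
Initially C₁ = κε₀A/d = 3.72 × 8.85×10⁻¹² × 4.37×10⁻⁴ / 2.28×10⁻³ = 6.31×10⁻¹² F.
Q₁ = 1.87×10⁻¹⁰ C.
Battery connected ⇒ V is held fixed. C₂ = 0.269 C₁ and Q = CV, so Q₂/Q₁ = C₂/C₁ = 0.269.
Q₂ = 0.269 × 1.87×10⁻¹⁰ = 5.02×10⁻¹¹ C.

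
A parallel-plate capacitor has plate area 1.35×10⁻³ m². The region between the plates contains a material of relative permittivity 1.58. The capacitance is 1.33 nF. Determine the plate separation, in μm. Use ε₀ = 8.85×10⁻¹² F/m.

d = κε₀A/C = 1.58 × 8.85×10⁻¹² × 1.35×10⁻³ / 1.33×10⁻⁹ = 1.42×10⁻⁵ m.

14.2 μm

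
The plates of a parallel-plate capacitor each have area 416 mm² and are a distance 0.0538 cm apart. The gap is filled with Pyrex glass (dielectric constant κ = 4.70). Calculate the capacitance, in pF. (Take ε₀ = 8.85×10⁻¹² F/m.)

A = 416 mm² = 4.16×10⁻⁴ m².
C = κε₀A/d = 4.70 × 8.85×10⁻¹² × 4.16×10⁻⁴ / 5.38×10⁻⁴ = 3.22×10⁻¹¹ F.

32.2 pF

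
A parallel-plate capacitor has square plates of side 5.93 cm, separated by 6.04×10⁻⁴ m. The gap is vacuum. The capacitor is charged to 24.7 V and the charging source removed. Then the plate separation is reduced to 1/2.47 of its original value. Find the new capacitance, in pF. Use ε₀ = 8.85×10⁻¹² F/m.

A = (5.93 cm)² = 3.52×10⁻³ m².
Initially C₁ = ε₀A/d = 8.85×10⁻¹² × 3.52×10⁻³ / 6.04×10⁻⁴ = 5.15×10⁻¹¹ F.
C = ε₀A/d scales as 1/d, so C₂/C₁ = d₁/d₂ = 2.47.
C₂ = 2.47 × 5.15×10⁻¹¹ = 1.27×10⁻¹⁰ F.

C ≈ 127 pF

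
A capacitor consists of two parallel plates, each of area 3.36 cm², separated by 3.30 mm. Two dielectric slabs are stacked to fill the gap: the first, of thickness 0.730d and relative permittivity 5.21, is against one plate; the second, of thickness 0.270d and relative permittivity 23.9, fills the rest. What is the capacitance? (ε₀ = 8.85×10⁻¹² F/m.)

C ≈ 5.95 pF

A = 3.36 cm² = 3.36×10⁻⁴ m².
Stacked slabs ⇒ two capacitors in series, each with the full plate area.
C₁ = κ₁ε₀A/d₁ = 5.21 × 8.85×10⁻¹² × 3.36×10⁻⁴ / 2.41×10⁻³ = 6.43×10⁻¹² F.
C₂ = κ₂ε₀A/d₂ = 23.9 × 8.85×10⁻¹² × 3.36×10⁻⁴ / 8.91×10⁻⁴ = 7.98×10⁻¹¹ F.
C = (1/C₁ + 1/C₂)⁻¹ = 5.95×10⁻¹² F.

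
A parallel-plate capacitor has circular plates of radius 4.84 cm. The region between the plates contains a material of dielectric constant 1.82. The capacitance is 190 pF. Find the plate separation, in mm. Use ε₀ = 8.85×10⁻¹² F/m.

A = π(4.84 cm)² = 7.36×10⁻³ m².
d = κε₀A/C = 1.82 × 8.85×10⁻¹² × 7.36×10⁻³ / 1.90×10⁻¹⁰ = 6.24×10⁻⁴ m.

d ≈ 0.624 mm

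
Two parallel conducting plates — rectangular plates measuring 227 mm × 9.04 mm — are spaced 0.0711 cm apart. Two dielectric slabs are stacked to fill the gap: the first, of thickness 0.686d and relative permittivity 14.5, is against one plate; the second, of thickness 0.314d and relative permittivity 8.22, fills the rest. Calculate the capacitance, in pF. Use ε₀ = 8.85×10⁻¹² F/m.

A = 227 × 9.04 mm² = 2.05×10⁻³ m².
Stacked slabs ⇒ two capacitors in series, each with the full plate area.
C₁ = κ₁ε₀A/d₁ = 14.5 × 8.85×10⁻¹² × 2.05×10⁻³ / 4.88×10⁻⁴ = 5.40×10⁻¹⁰ F.
C₂ = κ₂ε₀A/d₂ = 8.22 × 8.85×10⁻¹² × 2.05×10⁻³ / 2.23×10⁻⁴ = 6.69×10⁻¹⁰ F.
C = (1/C₁ + 1/C₂)⁻¹ = 2.99×10⁻¹⁰ F.

C ≈ 299 pF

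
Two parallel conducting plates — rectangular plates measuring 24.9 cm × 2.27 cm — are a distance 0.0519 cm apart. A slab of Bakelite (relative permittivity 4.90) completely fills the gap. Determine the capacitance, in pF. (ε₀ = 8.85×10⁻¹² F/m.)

A = 24.9 × 2.27 cm² = 5.65×10⁻³ m².
C = κε₀A/d = 4.90 × 8.85×10⁻¹² × 5.65×10⁻³ / 5.19×10⁻⁴ = 4.72×10⁻¹⁰ F.

472 pF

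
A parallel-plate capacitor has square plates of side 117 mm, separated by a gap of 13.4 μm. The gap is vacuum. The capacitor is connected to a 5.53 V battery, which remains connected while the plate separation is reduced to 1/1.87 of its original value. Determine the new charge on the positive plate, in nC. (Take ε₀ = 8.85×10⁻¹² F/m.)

93.5 nC

A = (117 mm)² = 1.37×10⁻² m².
Initially C₁ = ε₀A/d = 8.85×10⁻¹² × 1.37×10⁻² / 1.34×10⁻⁵ = 9.04×10⁻⁹ F.
Q₁ = 5.00×10⁻⁸ C.
Battery connected ⇒ V is held fixed. C₂ = 1.87 C₁ and Q = CV, so Q₂/Q₁ = C₂/C₁ = 1.87.
Q₂ = 1.87 × 5.00×10⁻⁸ = 9.35×10⁻⁸ C.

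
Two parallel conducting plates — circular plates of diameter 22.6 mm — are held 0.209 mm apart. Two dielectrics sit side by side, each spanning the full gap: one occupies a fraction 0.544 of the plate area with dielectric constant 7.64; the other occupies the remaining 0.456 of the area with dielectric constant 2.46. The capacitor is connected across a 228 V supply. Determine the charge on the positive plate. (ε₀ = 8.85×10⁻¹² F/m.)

A = π(22.6/2 mm)² = 4.01×10⁻⁴ m².
Side-by-side slabs ⇒ two capacitors in parallel, each spanning the full gap.
C₁ = κ₁ε₀A₁/d = 7.64 × 8.85×10⁻¹² × 2.18×10⁻⁴ / 2.09×10⁻⁴ = 7.06×10⁻¹¹ F.
C₂ = κ₂ε₀A₂/d = 2.46 × 8.85×10⁻¹² × 1.83×10⁻⁴ / 2.09×10⁻⁴ = 1.91×10⁻¹¹ F.
C = C₁ + C₂ = 8.97×10⁻¹¹ F.
Q = CV = 8.97×10⁻¹¹ × 228 = 2.04×10⁻⁸ C.

Q ≈ 20.4 nC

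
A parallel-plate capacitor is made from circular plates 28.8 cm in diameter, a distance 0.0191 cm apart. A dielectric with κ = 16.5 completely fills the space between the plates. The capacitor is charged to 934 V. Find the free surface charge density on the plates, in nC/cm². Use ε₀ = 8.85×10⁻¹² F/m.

σ ≈ 71.4 nC/cm²

A = π(28.8/2 cm)² = 6.51×10⁻² m².
C = κε₀A/d = 16.5 × 8.85×10⁻¹² × 6.51×10⁻² / 1.91×10⁻⁴ = 4.98×10⁻⁸ F.
σ = Q/A = CV/A = 4.98×10⁻⁸ × 934 / 6.51×10⁻² = 7.14×10⁻⁴ C/m².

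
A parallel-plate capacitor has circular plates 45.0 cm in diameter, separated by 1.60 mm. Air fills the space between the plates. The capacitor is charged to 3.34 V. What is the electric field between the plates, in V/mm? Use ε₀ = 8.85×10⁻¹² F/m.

E ≈ 2.09 V/mm

E = V/d = 3.34 / 1.60×10⁻³ = 2.09×10³ V/m.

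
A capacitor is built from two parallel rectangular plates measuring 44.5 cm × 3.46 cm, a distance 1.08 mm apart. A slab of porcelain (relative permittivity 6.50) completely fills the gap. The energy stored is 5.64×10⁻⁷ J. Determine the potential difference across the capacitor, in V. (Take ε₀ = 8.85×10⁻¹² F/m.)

A = 44.5 × 3.46 cm² = 1.54×10⁻² m².
C = κε₀A/d = 6.50 × 8.85×10⁻¹² × 1.54×10⁻² / 1.08×10⁻³ = 8.20×10⁻¹⁰ F.
V = √(2U/C) = √(2 × 5.64×10⁻⁷ / 8.20×10⁻¹⁰) = 37.1 V.

V ≈ 37.1 V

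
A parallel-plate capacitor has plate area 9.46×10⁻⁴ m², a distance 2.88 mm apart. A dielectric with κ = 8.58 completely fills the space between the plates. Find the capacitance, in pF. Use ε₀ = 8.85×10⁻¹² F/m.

C ≈ 24.9 pF

C = κε₀A/d = 8.58 × 8.85×10⁻¹² × 9.46×10⁻⁴ / 2.88×10⁻³ = 2.49×10⁻¹¹ F.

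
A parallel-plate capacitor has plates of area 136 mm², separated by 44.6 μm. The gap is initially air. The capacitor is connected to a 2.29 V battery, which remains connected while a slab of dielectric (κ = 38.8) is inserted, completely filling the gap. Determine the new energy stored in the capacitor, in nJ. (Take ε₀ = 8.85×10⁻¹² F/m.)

A = 136 mm² = 1.36×10⁻⁴ m².
Initially C₁ = ε₀A/d = 8.85×10⁻¹² × 1.36×10⁻⁴ / 4.46×10⁻⁵ = 2.70×10⁻¹¹ F.
U₁ = 7.08×10⁻¹¹ J.
Battery connected ⇒ V is held fixed. C₂ = 38.8 C₁ and U = ½CV², so U₂/U₁ = C₂/C₁ = 38.8.
U₂ = 38.8 × 7.08×10⁻¹¹ = 2.75×10⁻⁹ J.

U ≈ 2.75 nJ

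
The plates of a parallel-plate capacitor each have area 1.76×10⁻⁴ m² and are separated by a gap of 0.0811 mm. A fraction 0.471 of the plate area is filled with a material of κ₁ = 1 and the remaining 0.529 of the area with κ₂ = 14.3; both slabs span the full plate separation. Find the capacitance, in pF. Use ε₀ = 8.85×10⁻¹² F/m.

Side-by-side slabs ⇒ two capacitors in parallel, each spanning the full gap.
C₁ = κ₁ε₀A₁/d = 1.00 × 8.85×10⁻¹² × 8.29×10⁻⁵ / 8.11×10⁻⁵ = 9.05×10⁻¹² F.
C₂ = κ₂ε₀A₂/d = 14.3 × 8.85×10⁻¹² × 9.31×10⁻⁵ / 8.11×10⁻⁵ = 1.45×10⁻¹⁰ F.
C = C₁ + C₂ = 1.54×10⁻¹⁰ F.

154 pF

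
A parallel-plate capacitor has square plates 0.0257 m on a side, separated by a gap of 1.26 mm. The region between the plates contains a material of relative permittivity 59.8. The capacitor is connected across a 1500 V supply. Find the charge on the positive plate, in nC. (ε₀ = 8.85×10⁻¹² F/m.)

Q ≈ 416 nC

A = (0.0257 m)² = 6.60×10⁻⁴ m².
C = κε₀A/d = 59.8 × 8.85×10⁻¹² × 6.60×10⁻⁴ / 1.26×10⁻³ = 2.77×10⁻¹⁰ F.
Q = CV = 2.77×10⁻¹⁰ × 1500 = 4.16×10⁻⁷ C.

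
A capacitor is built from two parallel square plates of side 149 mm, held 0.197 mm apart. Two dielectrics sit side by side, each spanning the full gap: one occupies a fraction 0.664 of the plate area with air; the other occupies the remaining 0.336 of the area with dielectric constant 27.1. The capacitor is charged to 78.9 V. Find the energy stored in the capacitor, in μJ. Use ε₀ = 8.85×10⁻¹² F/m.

U ≈ 30.3 μJ

A = (149 mm)² = 2.22×10⁻² m².
Side-by-side slabs ⇒ two capacitors in parallel, each spanning the full gap.
C₁ = κ₁ε₀A₁/d = 1.00 × 8.85×10⁻¹² × 1.47×10⁻² / 1.97×10⁻⁴ = 6.62×10⁻¹⁰ F.
C₂ = κ₂ε₀A₂/d = 27.1 × 8.85×10⁻¹² × 7.46×10⁻³ / 1.97×10⁻⁴ = 9.08×10⁻⁹ F.
C = C₁ + C₂ = 9.74×10⁻⁹ F.
U = ½CV² = ½ × 9.74×10⁻⁹ × (78.9)² = 3.03×10⁻⁵ J.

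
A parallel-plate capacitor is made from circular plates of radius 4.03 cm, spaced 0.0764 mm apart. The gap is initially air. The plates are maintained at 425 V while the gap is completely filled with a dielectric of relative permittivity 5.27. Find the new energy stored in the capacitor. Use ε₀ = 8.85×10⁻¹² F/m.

A = π(4.03 cm)² = 5.10×10⁻³ m².
Initially C₁ = ε₀A/d = 8.85×10⁻¹² × 5.10×10⁻³ / 7.64×10⁻⁵ = 5.91×10⁻¹⁰ F.
U₁ = 5.34×10⁻⁵ J.
Battery connected ⇒ V is held fixed. C₂ = 5.27 C₁ and U = ½CV², so U₂/U₁ = C₂/C₁ = 5.27.
U₂ = 5.27 × 5.34×10⁻⁵ = 2.81×10⁻⁴ J.

U ≈ 281 μJ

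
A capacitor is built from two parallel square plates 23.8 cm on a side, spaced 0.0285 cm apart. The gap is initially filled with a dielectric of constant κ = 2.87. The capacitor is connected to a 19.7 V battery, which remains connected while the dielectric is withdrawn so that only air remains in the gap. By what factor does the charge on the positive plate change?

Battery connected ⇒ V is held fixed.
C₂ = 0.348 C₁ and Q = CV, so Q₂/Q₁ = C₂/C₁ = 0.348.

0.348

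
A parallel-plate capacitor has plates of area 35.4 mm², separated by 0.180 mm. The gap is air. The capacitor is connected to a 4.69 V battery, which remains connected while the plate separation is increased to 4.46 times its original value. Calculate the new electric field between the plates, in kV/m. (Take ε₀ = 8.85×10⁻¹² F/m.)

A = 35.4 mm² = 3.54×10⁻⁵ m².
Initially C₁ = ε₀A/d = 8.85×10⁻¹² × 3.54×10⁻⁵ / 1.80×10⁻⁴ = 1.74×10⁻¹² F.
E₁ = 2.61×10⁴ V/m.
Battery connected ⇒ V is held fixed. E = V/d, so E₂/E₁ = d₁/d₂ = 0.224.
E₂ = 0.224 × 2.61×10⁴ = 5.84×10³ V/m.

5.84 kV/m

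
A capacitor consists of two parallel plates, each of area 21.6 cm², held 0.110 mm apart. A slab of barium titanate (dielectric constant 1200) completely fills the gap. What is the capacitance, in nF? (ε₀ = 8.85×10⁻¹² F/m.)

A = 21.6 cm² = 2.16×10⁻³ m².
C = κε₀A/d = 1200 × 8.85×10⁻¹² × 2.16×10⁻³ / 1.10×10⁻⁴ = 2.09×10⁻⁷ F.

C ≈ 209 nF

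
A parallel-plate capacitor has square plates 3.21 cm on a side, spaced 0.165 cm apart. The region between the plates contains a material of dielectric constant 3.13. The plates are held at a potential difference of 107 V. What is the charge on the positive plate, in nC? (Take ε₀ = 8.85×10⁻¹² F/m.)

Q ≈ 1.85 nC

A = (3.21 cm)² = 1.03×10⁻³ m².
C = κε₀A/d = 3.13 × 8.85×10⁻¹² × 1.03×10⁻³ / 1.65×10⁻³ = 1.73×10⁻¹¹ F.
Q = CV = 1.73×10⁻¹¹ × 107 = 1.85×10⁻⁹ C.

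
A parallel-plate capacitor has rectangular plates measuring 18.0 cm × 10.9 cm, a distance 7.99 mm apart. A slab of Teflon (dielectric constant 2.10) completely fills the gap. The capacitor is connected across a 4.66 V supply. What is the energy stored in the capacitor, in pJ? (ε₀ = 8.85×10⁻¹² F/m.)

496 pJ

A = 18.0 × 10.9 cm² = 1.96×10⁻² m².
C = κε₀A/d = 2.10 × 8.85×10⁻¹² × 1.96×10⁻² / 7.99×10⁻³ = 4.56×10⁻¹¹ F.
U = ½CV² = ½ × 4.56×10⁻¹¹ × (4.66)² = 4.96×10⁻¹⁰ J.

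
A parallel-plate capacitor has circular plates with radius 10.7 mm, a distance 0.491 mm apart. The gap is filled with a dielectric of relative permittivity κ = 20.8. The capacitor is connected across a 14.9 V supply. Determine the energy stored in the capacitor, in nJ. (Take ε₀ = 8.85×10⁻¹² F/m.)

U ≈ 15.0 nJ

A = π(10.7 mm)² = 3.60×10⁻⁴ m².
C = κε₀A/d = 20.8 × 8.85×10⁻¹² × 3.60×10⁻⁴ / 4.91×10⁻⁴ = 1.35×10⁻¹⁰ F.
U = ½CV² = ½ × 1.35×10⁻¹⁰ × (14.9)² = 1.50×10⁻⁸ J.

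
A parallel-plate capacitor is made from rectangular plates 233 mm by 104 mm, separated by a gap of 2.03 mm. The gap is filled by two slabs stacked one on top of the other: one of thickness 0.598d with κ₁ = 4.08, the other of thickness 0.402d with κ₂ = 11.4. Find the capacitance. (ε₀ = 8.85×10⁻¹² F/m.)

A = 233 × 104 mm² = 2.42×10⁻² m².
Stacked slabs ⇒ two capacitors in series, each with the full plate area.
C₁ = κ₁ε₀A/d₁ = 4.08 × 8.85×10⁻¹² × 2.42×10⁻² / 1.21×10⁻³ = 7.21×10⁻¹⁰ F.
C₂ = κ₂ε₀A/d₂ = 11.4 × 8.85×10⁻¹² × 2.42×10⁻² / 8.16×10⁻⁴ = 3.00×10⁻⁹ F.
C = (1/C₁ + 1/C₂)⁻¹ = 5.81×10⁻¹⁰ F.

0.581 nF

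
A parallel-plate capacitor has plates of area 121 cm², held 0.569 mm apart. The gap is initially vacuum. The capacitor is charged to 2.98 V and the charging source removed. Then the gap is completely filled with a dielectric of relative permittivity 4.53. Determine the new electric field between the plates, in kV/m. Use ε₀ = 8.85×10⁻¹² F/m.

A = 121 cm² = 1.21×10⁻² m².
Initially C₁ = ε₀A/d = 8.85×10⁻¹² × 1.21×10⁻² / 5.69×10⁻⁴ = 1.88×10⁻¹⁰ F.
E₁ = 5.24×10³ V/m.
Isolated ⇒ Q is held fixed. V₂ = Q/C₂ = V₁/4.53; E = V/d, so E₂/E₁ = (V₂/V₁)(d₁/d₂) = 0.221.
E₂ = 0.221 × 5.24×10³ = 1.16×10³ V/m.

1.16 kV/m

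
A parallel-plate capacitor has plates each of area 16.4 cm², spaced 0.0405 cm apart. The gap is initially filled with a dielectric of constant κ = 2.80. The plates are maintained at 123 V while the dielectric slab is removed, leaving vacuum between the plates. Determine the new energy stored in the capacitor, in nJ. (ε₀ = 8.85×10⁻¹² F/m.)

U ≈ 271 nJ

A = 16.4 cm² = 1.64×10⁻³ m².
Initially C₁ = κε₀A/d = 2.80 × 8.85×10⁻¹² × 1.64×10⁻³ / 4.05×10⁻⁴ = 1.00×10⁻¹⁰ F.
U₁ = 7.59×10⁻⁷ J.
Battery connected ⇒ V is held fixed. C₂ = 0.357 C₁ and U = ½CV², so U₂/U₁ = C₂/C₁ = 0.357.
U₂ = 0.357 × 7.59×10⁻⁷ = 2.71×10⁻⁷ J.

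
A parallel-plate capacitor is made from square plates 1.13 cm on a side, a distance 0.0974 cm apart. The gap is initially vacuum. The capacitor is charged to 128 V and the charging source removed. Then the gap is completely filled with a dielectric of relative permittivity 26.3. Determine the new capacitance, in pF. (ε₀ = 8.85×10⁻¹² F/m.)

30.5 pF

A = (1.13 cm)² = 1.28×10⁻⁴ m².
Initially C₁ = ε₀A/d = 8.85×10⁻¹² × 1.28×10⁻⁴ / 9.74×10⁻⁴ = 1.16×10⁻¹² F.
C = κε₀A/d scales with κ, so C₂/C₁ = κ = 26.3.
C₂ = 26.3 × 1.16×10⁻¹² = 3.05×10⁻¹¹ F.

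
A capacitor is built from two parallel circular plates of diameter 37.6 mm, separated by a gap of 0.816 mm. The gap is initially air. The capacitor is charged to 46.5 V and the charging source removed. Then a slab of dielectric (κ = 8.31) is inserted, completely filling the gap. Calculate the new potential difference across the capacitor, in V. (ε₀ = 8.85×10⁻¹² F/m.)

A = π(37.6/2 mm)² = 1.11×10⁻³ m².
Initially C₁ = ε₀A/d = 8.85×10⁻¹² × 1.11×10⁻³ / 8.16×10⁻⁴ = 1.20×10⁻¹¹ F.
V₁ = 46.5 V.
Isolated ⇒ Q is held fixed. C₂ = 8.31 C₁ and V = Q/C, so V₂/V₁ = C₁/C₂ = 0.120.
V₂ = 0.120 × 46.5 = 5.60 V.

5.60 V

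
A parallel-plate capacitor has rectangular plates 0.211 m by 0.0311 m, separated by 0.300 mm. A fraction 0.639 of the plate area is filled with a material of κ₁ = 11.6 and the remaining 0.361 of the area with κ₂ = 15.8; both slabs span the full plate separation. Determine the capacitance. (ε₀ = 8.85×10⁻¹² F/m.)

A = 0.211 × 0.0311 m² = 6.56×10⁻³ m².
Side-by-side slabs ⇒ two capacitors in parallel, each spanning the full gap.
C₁ = κ₁ε₀A₁/d = 11.6 × 8.85×10⁻¹² × 4.19×10⁻³ / 3.00×10⁻⁴ = 1.43×10⁻⁹ F.
C₂ = κ₂ε₀A₂/d = 15.8 × 8.85×10⁻¹² × 2.37×10⁻³ / 3.00×10⁻⁴ = 1.10×10⁻⁹ F.
C = C₁ + C₂ = 2.54×10⁻⁹ F.

2.54 nF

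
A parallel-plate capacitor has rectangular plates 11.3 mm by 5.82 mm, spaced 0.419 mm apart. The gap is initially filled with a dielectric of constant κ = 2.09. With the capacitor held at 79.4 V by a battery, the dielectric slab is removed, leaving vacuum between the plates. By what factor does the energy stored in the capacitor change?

U₂/U₁ ≈ 0.478

Battery connected ⇒ V is held fixed.
C₂ = 0.478 C₁ and U = ½CV², so U₂/U₁ = C₂/C₁ = 0.478.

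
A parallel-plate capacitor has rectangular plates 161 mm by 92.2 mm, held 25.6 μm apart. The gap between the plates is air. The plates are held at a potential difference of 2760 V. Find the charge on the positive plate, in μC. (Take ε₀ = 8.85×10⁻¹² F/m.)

A = 161 × 92.2 mm² = 1.48×10⁻² m².
C = ε₀A/d = 8.85×10⁻¹² × 1.48×10⁻² / 2.56×10⁻⁵ = 5.13×10⁻⁹ F.
Q = CV = 5.13×10⁻⁹ × 2760 = 1.42×10⁻⁵ C.

Q ≈ 14.2 μC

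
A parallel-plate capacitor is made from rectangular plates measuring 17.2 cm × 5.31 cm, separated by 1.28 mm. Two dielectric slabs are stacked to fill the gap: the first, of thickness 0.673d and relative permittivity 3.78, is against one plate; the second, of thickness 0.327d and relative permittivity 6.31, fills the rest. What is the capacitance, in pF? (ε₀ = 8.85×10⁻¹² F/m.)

A = 17.2 × 5.31 cm² = 9.13×10⁻³ m².
Stacked slabs ⇒ two capacitors in series, each with the full plate area.
C₁ = κ₁ε₀A/d₁ = 3.78 × 8.85×10⁻¹² × 9.13×10⁻³ / 8.61×10⁻⁴ = 3.55×10⁻¹⁰ F.
C₂ = κ₂ε₀A/d₂ = 6.31 × 8.85×10⁻¹² × 9.13×10⁻³ / 4.19×10⁻⁴ = 1.22×10⁻⁹ F.
C = (1/C₁ + 1/C₂)⁻¹ = 2.75×10⁻¹⁰ F.

C ≈ 275 pF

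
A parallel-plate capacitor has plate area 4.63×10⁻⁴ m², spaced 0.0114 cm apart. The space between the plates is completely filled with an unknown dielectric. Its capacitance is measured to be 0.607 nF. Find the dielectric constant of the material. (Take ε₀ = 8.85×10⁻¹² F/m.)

κ ≈ 16.9

κ = Cd/(ε₀A) = 6.07×10⁻¹⁰ × 1.14×10⁻⁴ / (8.85×10⁻¹² × 4.63×10⁻⁴) = 16.9.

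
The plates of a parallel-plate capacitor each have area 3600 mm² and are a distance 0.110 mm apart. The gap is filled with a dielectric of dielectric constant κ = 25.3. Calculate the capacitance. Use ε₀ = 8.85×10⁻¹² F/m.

A = 3600 mm² = 3.60×10⁻³ m².
C = κε₀A/d = 25.3 × 8.85×10⁻¹² × 3.60×10⁻³ / 1.10×10⁻⁴ = 7.33×10⁻⁹ F.

7.33 nF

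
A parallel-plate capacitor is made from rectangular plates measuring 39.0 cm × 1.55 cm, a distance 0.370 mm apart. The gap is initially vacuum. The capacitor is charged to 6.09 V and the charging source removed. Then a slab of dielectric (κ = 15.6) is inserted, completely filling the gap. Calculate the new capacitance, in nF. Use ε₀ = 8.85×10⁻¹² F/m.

A = 39.0 × 1.55 cm² = 6.05×10⁻³ m².
Initially C₁ = ε₀A/d = 8.85×10⁻¹² × 6.05×10⁻³ / 3.70×10⁻⁴ = 1.45×10⁻¹⁰ F.
C = κε₀A/d scales with κ, so C₂/C₁ = κ = 15.6.
C₂ = 15.6 × 1.45×10⁻¹⁰ = 2.26×10⁻⁹ F.

C ≈ 2.26 nF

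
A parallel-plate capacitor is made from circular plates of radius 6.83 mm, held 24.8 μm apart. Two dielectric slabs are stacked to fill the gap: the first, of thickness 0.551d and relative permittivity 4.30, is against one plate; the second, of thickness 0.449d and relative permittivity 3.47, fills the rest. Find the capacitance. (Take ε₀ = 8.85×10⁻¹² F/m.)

A = π(6.83 mm)² = 1.47×10⁻⁴ m².
Stacked slabs ⇒ two capacitors in series, each with the full plate area.
C₁ = κ₁ε₀A/d₁ = 4.30 × 8.85×10⁻¹² × 1.47×10⁻⁴ / 1.37×10⁻⁵ = 4.08×10⁻¹⁰ F.
C₂ = κ₂ε₀A/d₂ = 3.47 × 8.85×10⁻¹² × 1.47×10⁻⁴ / 1.11×10⁻⁵ = 4.04×10⁻¹⁰ F.
C = (1/C₁ + 1/C₂)⁻¹ = 2.03×10⁻¹⁰ F.

C ≈ 203 pF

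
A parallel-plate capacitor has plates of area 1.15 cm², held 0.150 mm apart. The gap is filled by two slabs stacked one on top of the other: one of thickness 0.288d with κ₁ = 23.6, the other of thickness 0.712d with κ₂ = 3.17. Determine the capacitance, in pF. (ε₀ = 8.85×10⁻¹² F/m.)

C ≈ 28.7 pF

A = 1.15 cm² = 1.15×10⁻⁴ m².
Stacked slabs ⇒ two capacitors in series, each with the full plate area.
C₁ = κ₁ε₀A/d₁ = 23.6 × 8.85×10⁻¹² × 1.15×10⁻⁴ / 4.32×10⁻⁵ = 5.56×10⁻¹⁰ F.
C₂ = κ₂ε₀A/d₂ = 3.17 × 8.85×10⁻¹² × 1.15×10⁻⁴ / 1.07×10⁻⁴ = 3.02×10⁻¹¹ F.
C = (1/C₁ + 1/C₂)⁻¹ = 2.87×10⁻¹¹ F.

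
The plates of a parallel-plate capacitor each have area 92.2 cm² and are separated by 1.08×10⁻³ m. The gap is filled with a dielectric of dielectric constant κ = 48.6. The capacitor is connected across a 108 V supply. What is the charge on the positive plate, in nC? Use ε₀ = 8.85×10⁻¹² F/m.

Q ≈ 397 nC

A = 92.2 cm² = 9.22×10⁻³ m².
C = κε₀A/d = 48.6 × 8.85×10⁻¹² × 9.22×10⁻³ / 1.08×10⁻³ = 3.67×10⁻⁹ F.
Q = CV = 3.67×10⁻⁹ × 108 = 3.97×10⁻⁷ C.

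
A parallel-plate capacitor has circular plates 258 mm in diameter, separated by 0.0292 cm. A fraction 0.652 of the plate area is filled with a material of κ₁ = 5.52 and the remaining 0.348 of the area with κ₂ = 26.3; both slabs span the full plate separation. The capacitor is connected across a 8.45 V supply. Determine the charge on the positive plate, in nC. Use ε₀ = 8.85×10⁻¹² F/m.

A = π(258/2 mm)² = 5.23×10⁻² m².
Side-by-side slabs ⇒ two capacitors in parallel, each spanning the full gap.
C₁ = κ₁ε₀A₁/d = 5.52 × 8.85×10⁻¹² × 3.41×10⁻² / 2.92×10⁻⁴ = 5.70×10⁻⁹ F.
C₂ = κ₂ε₀A₂/d = 26.3 × 8.85×10⁻¹² × 1.82×10⁻² / 2.92×10⁻⁴ = 1.45×10⁻⁸ F.
C = C₁ + C₂ = 2.02×10⁻⁸ F.
Q = CV = 2.02×10⁻⁸ × 8.45 = 1.71×10⁻⁷ C.

Q ≈ 171 nC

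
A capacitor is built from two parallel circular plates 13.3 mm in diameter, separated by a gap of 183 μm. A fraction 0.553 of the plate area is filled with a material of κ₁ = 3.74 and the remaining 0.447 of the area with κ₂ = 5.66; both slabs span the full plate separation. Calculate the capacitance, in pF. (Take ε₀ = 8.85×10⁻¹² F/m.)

A = π(13.3/2 mm)² = 1.39×10⁻⁴ m².
Side-by-side slabs ⇒ two capacitors in parallel, each spanning the full gap.
C₁ = κ₁ε₀A₁/d = 3.74 × 8.85×10⁻¹² × 7.68×10⁻⁵ / 1.83×10⁻⁴ = 1.39×10⁻¹¹ F.
C₂ = κ₂ε₀A₂/d = 5.66 × 8.85×10⁻¹² × 6.21×10⁻⁵ / 1.83×10⁻⁴ = 1.70×10⁻¹¹ F.
C = C₁ + C₂ = 3.09×10⁻¹¹ F.

C ≈ 30.9 pF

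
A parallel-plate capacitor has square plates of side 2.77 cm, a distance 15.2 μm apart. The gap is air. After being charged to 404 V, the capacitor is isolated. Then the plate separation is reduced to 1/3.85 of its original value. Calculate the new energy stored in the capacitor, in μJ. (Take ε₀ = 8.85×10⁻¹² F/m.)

U ≈ 9.47 μJ

A = (2.77 cm)² = 7.67×10⁻⁴ m².
Initially C₁ = ε₀A/d = 8.85×10⁻¹² × 7.67×10⁻⁴ / 1.52×10⁻⁵ = 4.47×10⁻¹⁰ F.
U₁ = 3.65×10⁻⁵ J.
Isolated ⇒ Q is held fixed. C₂ = 3.85 C₁ and U = Q²/(2C), so U₂/U₁ = C₁/C₂ = 0.260.
U₂ = 0.260 × 3.65×10⁻⁵ = 9.47×10⁻⁶ J.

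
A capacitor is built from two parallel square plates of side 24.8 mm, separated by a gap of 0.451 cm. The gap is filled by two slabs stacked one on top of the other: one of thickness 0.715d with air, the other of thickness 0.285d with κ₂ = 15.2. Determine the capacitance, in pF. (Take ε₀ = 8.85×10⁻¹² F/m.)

A = (24.8 mm)² = 6.15×10⁻⁴ m².
Stacked slabs ⇒ two capacitors in series, each with the full plate area.
C₁ = κ₁ε₀A/d₁ = 1.00 × 8.85×10⁻¹² × 6.15×10⁻⁴ / 3.22×10⁻³ = 1.69×10⁻¹² F.
C₂ = κ₂ε₀A/d₂ = 15.2 × 8.85×10⁻¹² × 6.15×10⁻⁴ / 1.29×10⁻³ = 6.44×10⁻¹¹ F.
C = (1/C₁ + 1/C₂)⁻¹ = 1.64×10⁻¹² F.

C ≈ 1.64 pF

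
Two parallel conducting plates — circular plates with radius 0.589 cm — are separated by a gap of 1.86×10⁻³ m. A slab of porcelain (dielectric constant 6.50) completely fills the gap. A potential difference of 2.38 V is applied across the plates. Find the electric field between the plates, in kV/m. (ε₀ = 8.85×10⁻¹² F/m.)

1.28 kV/m

E = V/d = 2.38 / 1.86×10⁻³ = 1.28×10³ V/m.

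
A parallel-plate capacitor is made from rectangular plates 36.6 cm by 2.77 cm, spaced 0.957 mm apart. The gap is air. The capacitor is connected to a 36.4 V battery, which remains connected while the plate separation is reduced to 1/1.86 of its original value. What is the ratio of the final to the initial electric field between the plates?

Battery connected ⇒ V is held fixed.
E = V/d, so E₂/E₁ = d₁/d₂ = 1.86.

E₂/E₁ ≈ 1.86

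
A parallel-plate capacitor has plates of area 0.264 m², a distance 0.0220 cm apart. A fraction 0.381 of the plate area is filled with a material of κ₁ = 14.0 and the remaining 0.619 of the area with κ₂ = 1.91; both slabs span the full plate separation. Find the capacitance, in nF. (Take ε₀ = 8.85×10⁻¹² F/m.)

Side-by-side slabs ⇒ two capacitors in parallel, each spanning the full gap.
C₁ = κ₁ε₀A₁/d = 14.0 × 8.85×10⁻¹² × 0.101 / 2.20×10⁻⁴ = 5.66×10⁻⁸ F.
C₂ = κ₂ε₀A₂/d = 1.91 × 8.85×10⁻¹² × 0.163 / 2.20×10⁻⁴ = 1.26×10⁻⁸ F.
C = C₁ + C₂ = 6.92×10⁻⁸ F.

69.2 nF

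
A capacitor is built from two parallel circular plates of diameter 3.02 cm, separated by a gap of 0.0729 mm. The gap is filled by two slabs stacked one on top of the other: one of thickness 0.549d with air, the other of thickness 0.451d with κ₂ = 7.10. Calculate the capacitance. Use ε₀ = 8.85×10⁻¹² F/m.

142 pF

A = π(3.02/2 cm)² = 7.16×10⁻⁴ m².
Stacked slabs ⇒ two capacitors in series, each with the full plate area.
C₁ = κ₁ε₀A/d₁ = 1.00 × 8.85×10⁻¹² × 7.16×10⁻⁴ / 4.00×10⁻⁵ = 1.58×10⁻¹⁰ F.
C₂ = κ₂ε₀A/d₂ = 7.10 × 8.85×10⁻¹² × 7.16×10⁻⁴ / 3.29×10⁻⁵ = 1.37×10⁻⁹ F.
C = (1/C₁ + 1/C₂)⁻¹ = 1.42×10⁻¹⁰ F.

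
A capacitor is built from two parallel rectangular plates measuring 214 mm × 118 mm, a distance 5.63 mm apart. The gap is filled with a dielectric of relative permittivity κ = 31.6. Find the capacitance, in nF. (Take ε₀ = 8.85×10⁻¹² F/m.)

C ≈ 1.25 nF

A = 214 × 118 mm² = 2.53×10⁻² m².
C = κε₀A/d = 31.6 × 8.85×10⁻¹² × 2.53×10⁻² / 5.63×10⁻³ = 1.25×10⁻⁹ F.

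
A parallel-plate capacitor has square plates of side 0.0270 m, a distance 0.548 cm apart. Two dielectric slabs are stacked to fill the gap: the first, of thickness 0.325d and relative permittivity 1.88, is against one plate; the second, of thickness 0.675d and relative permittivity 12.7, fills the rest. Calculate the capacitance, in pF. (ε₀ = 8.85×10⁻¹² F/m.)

A = (0.0270 m)² = 7.29×10⁻⁴ m².
Stacked slabs ⇒ two capacitors in series, each with the full plate area.
C₁ = κ₁ε₀A/d₁ = 1.88 × 8.85×10⁻¹² × 7.29×10⁻⁴ / 1.78×10⁻³ = 6.81×10⁻¹² F.
C₂ = κ₂ε₀A/d₂ = 12.7 × 8.85×10⁻¹² × 7.29×10⁻⁴ / 3.70×10⁻³ = 2.22×10⁻¹¹ F.
C = (1/C₁ + 1/C₂)⁻¹ = 5.21×10⁻¹² F.

C ≈ 5.21 pF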